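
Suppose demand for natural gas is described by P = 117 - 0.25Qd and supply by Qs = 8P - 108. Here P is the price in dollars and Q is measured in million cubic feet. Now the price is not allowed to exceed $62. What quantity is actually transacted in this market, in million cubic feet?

Rearranging demand gives Qd = 468 - 4P. Without the control the market clears where 468 - 4P = 8P - 108, i.e. P* = 48 and Q* = 276.
Since 62 is above P* = 48, the ceiling does not bind and the free-market outcome prevails.

276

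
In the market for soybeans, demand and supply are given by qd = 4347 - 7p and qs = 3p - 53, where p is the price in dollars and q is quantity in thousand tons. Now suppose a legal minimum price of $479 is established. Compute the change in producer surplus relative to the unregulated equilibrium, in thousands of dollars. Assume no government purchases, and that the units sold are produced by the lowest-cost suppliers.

26344.5

Without the control the market clears where 4347 - 7p = 3p - 53, i.e. p* = 440 and q* = 1267.
Because the floor (479) lies above the market-clearing price, it is binding.
At p = 479: qd = 4347 - 7·479 = 994 and qs = 3·479 - 53 = 1384.
Producer surplus without the control is ½ · (440 - 53/3) · 1267 = 1605289/6.
With the floor, 994 units are sold at 479. The supply price at q = 994 is 349, so PS = ½ · [(479 - 53/3) + (479 - 349)] · 994 = 881678/3.
Change in producer surplus = 881678/3 - 1605289/6 = 26344.5.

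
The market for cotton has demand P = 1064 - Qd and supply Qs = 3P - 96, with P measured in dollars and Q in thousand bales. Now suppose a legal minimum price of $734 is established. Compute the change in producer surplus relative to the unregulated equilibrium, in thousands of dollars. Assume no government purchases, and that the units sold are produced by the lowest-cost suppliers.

Rearranging demand gives Qd = 1064 - P. Setting quantity demanded equal to quantity supplied, 1064 - P = 3P - 96, gives P* = 290 and Q* = 774.
The floor of 734 is above the equilibrium price 290, so it binds.
At P = 734: Qd = 1064 - 734 = 330 and Qs = 3·734 - 96 = 2106.
Producer surplus without the control is ½ · (290 - 32) · 774 = 99846.
With the floor, 330 units are sold at 734. The supply price at Q = 330 is 142, so PS = ½ · [(734 - 32) + (734 - 142)] · 330 = 213510.
Change in producer surplus = 213510 - 99846 = 113664.

113664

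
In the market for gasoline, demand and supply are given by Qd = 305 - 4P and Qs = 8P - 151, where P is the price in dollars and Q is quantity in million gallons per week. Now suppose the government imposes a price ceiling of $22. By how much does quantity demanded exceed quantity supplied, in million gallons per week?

192

Setting quantity demanded equal to quantity supplied, 305 - 4P = 8P - 151, gives P* = 38 and Q* = 153.
Since 22 < 38, the ceiling is binding.
At P = 22: Qd = 305 - 4·22 = 217 and Qs = 8·22 - 151 = 25.
Shortage = Qd - Qs = 217 - 25 = 192.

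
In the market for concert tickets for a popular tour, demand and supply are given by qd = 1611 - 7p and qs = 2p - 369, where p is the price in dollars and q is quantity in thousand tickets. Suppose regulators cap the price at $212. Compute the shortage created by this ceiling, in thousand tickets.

72

Setting quantity demanded equal to quantity supplied, 1611 - 7p = 2p - 369, gives p* = 220 and q* = 71.
The ceiling of 212 is below the equilibrium price 220, so it binds.
At p = 212: qd = 1611 - 7·212 = 127 and qs = 2·212 - 369 = 55.
Shortage = qd - qs = 127 - 55 = 72.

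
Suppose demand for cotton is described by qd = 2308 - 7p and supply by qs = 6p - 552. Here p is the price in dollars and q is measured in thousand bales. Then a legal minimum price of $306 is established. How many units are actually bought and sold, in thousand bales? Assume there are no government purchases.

166

Setting quantity demanded equal to quantity supplied, 2308 - 7p = 6p - 552, gives p* = 220 and q* = 768.
The floor of 306 is above the equilibrium price 220, so it binds.
At p = 306: qd = 2308 - 7·306 = 166 and qs = 6·306 - 552 = 1284.
The quantity actually transacted is the short side, demand: 166.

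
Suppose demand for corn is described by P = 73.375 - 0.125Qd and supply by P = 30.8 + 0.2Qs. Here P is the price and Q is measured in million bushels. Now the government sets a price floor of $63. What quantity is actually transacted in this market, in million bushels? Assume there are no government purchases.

Rearranging demand gives Qd = 587 - 8P; rearranging supply gives Qs = 5P - 154. Equilibrium: 587 - 8P = 5P - 154, so 741 = 13P and P* = 57, Q* = 131.
The floor of 63 is above the equilibrium price 57, so it binds.
At P = 63: Qd = 587 - 8·63 = 83 and Qs = 5·63 - 154 = 161.
The quantity actually transacted is the short side, demand: 83.

83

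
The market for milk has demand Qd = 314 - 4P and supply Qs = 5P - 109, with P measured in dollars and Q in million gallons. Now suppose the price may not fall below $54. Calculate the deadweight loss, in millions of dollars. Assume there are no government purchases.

176.4

Equilibrium: 314 - 4P = 5P - 109, so 423 = 9P and P* = 47, Q* = 126.
Since 54 > 47, the floor is binding.
At P = 54: Qd = 314 - 4·54 = 98 and Qs = 5·54 - 109 = 161.
Quantity traded falls to 98. At Q = 98 the demand price is (314 - 98)/4 = 54 and the supply price is (109 + 98)/5 = 41.4.
Deadweight loss = ½ · (54 - 41.4) · (126 - 98) = ½ · 12.6 · 28 = 176.4.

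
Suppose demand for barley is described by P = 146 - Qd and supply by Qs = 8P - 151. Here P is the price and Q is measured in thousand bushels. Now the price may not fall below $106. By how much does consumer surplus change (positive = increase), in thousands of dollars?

-5584.5

Rearranging demand gives Qd = 146 - P. In a free market, 146 - P = 8P - 151 gives the equilibrium P* = 33, Q* = 113.
Since 106 > 33, the floor is binding.
At P = 106: Qd = 146 - 106 = 40 and Qs = 8·106 - 151 = 697.
Consumer surplus without the control is ½ · (146 - 33) · 113 = 6384.5.
With the floor, consumers buy 40 units at 106, so CS = ½ · (146 - 106) · 40 = 800.
Change in consumer surplus = 800 - 6384.5 = -5584.5.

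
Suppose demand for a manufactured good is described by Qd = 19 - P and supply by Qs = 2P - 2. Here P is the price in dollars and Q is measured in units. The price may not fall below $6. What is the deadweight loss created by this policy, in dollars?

Setting quantity demanded equal to quantity supplied, 19 - P = 2P - 2, gives P* = 7 and Q* = 12.
The floor of 6 is below the equilibrium price 7, so it is not binding; the market clears at P* = 7, Q* = 12.
Since the control does not bind, no trades are prevented and deadweight loss is zero.

0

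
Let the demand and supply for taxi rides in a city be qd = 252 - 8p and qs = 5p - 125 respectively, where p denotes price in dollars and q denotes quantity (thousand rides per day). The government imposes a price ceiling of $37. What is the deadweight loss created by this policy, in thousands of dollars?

0

Without the control the market clears where 252 - 8p = 5p - 125, i.e. p* = 29 and q* = 20.
Since 37 is above p* = 29, the ceiling does not bind and the free-market outcome prevails.
Since the control does not bind, no trades are prevented and deadweight loss is zero.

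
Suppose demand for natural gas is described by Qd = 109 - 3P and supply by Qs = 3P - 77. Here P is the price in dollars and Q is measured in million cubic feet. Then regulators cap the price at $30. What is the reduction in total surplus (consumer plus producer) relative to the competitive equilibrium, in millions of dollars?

3

Setting quantity demanded equal to quantity supplied, 109 - 3P = 3P - 77, gives P* = 31 and Q* = 16.
The ceiling of 30 is below the equilibrium price 31, so it binds.
At P = 30: Qd = 109 - 3·30 = 19 and Qs = 3·30 - 77 = 13.
Quantity traded falls to 13. At Q = 13 the demand price is (109 - 13)/3 = 32 and the supply price is (77 + 13)/3 = 30.
Deadweight loss = ½ · (32 - 30) · (16 - 13) = ½ · 2 · 3 = 3.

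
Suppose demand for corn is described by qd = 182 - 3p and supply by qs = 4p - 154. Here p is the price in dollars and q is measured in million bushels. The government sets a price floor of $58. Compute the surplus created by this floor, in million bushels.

70

Setting quantity demanded equal to quantity supplied, 182 - 3p = 4p - 154, gives p* = 48 and q* = 38.
The floor of 58 is above the equilibrium price 48, so it binds.
At p = 58: qd = 182 - 3·58 = 8 and qs = 4·58 - 154 = 78.
Surplus = qs - qd = 78 - 8 = 70.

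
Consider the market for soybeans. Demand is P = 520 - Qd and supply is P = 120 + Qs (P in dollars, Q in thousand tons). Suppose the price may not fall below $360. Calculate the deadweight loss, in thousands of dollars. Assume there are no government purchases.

1600

Rearranging demand gives Qd = 520 - P; rearranging supply gives Qs = P - 120. Equilibrium: 520 - P = P - 120, so 640 = 2P and P* = 320, Q* = 200.
Since 360 > 320, the floor is binding.
At P = 360: Qd = 520 - 360 = 160 and Qs = 360 - 120 = 240.
Quantity traded falls to 160. At Q = 160 the demand price is 520 - 160 = 360 and the supply price is 120 + 160 = 280.
Deadweight loss = ½ · (360 - 280) · (200 - 160) = ½ · 80 · 40 = 1600.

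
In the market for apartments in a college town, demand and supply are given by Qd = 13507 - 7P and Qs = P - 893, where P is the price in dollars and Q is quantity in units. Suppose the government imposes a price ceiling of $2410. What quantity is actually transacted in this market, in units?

Equilibrium: 13507 - 7P = P - 893, so 14400 = 8P and P* = 1800, Q* = 907.
Since 2410 is above P* = 1800, the ceiling does not bind and the free-market outcome prevails.

907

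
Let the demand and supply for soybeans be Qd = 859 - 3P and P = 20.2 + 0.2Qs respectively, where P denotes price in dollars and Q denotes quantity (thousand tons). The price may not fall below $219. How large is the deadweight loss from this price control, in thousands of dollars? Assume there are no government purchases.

Rearranging supply gives Qs = 5P - 101. In a free market, 859 - 3P = 5P - 101 gives the equilibrium P* = 120, Q* = 499.
Because the floor (219) lies above the market-clearing price, it is binding.
At P = 219: Qd = 859 - 3·219 = 202 and Qs = 5·219 - 101 = 994.
Quantity traded falls to 202. At Q = 202 the demand price is (859 - 202)/3 = 219 and the supply price is (101 + 202)/5 = 60.6.
Deadweight loss = ½ · (219 - 60.6) · (499 - 202) = ½ · 158.4 · 297 = 23522.4.

23522.4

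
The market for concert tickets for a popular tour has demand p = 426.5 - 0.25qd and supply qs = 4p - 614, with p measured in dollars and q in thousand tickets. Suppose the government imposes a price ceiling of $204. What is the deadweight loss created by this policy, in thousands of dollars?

29584

Rearranging demand gives qd = 1706 - 4p. In a free market, 1706 - 4p = 4p - 614 gives the equilibrium p* = 290, q* = 546.
Because the ceiling (204) lies below the market-clearing price, it is binding.
At p = 204: qd = 1706 - 4·204 = 890 and qs = 4·204 - 614 = 202.
Quantity traded falls to 202. At q = 202 the demand price is (1706 - 202)/4 = 376 and the supply price is (614 + 202)/4 = 204.
Deadweight loss = ½ · (376 - 204) · (546 - 202) = ½ · 172 · 344 = 29584.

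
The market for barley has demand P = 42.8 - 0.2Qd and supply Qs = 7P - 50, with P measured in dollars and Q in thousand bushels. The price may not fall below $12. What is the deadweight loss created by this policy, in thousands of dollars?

0

Rearranging demand gives Qd = 214 - 5P. Equilibrium: 214 - 5P = 7P - 50, so 264 = 12P and P* = 22, Q* = 104.
The floor of 12 is below the equilibrium price 22, so it is not binding; the market clears at P* = 22, Q* = 104.
Since the control does not bind, no trades are prevented and deadweight loss is zero.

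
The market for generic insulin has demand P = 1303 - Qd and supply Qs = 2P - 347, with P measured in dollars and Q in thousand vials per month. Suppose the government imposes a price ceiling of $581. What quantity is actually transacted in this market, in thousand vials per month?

753

Rearranging demand gives Qd = 1303 - P. Setting quantity demanded equal to quantity supplied, 1303 - P = 2P - 347, gives P* = 550 and Q* = 753.
Since 581 is above P* = 550, the ceiling does not bind and the free-market outcome prevails.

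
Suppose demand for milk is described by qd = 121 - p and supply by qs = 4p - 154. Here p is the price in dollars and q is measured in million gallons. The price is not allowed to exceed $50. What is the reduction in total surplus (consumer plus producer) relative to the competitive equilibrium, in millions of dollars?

Equilibrium: 121 - p = 4p - 154, so 275 = 5p and p* = 55, q* = 66.
Because the ceiling (50) lies below the market-clearing price, it is binding.
At p = 50: qd = 121 - 50 = 71 and qs = 4·50 - 154 = 46.
Quantity traded falls to 46. At q = 46 the demand price is 121 - 46 = 75 and the supply price is (154 + 46)/4 = 50.
Deadweight loss = ½ · (75 - 50) · (66 - 46) = ½ · 25 · 20 = 250.

250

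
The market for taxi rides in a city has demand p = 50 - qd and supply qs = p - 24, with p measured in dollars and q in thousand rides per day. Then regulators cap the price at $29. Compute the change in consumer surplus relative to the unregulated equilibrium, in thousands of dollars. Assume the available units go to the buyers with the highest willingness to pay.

Rearranging demand gives qd = 50 - p. Setting quantity demanded equal to quantity supplied, 50 - p = p - 24, gives p* = 37 and q* = 13.
Because the ceiling (29) lies below the market-clearing price, it is binding.
At p = 29: qd = 50 - 29 = 21 and qs = 29 - 24 = 5.
Consumer surplus without the control is ½ · (50 - 37) · 13 = 84.5.
With the ceiling, 5 units are sold at 29 (assume they go to the highest-value buyers). The demand price at q = 5 is 45, so CS = ½ · [(50 - 29) + (45 - 29)] · 5 = 92.5.
Change in consumer surplus = 92.5 - 84.5 = 8.

8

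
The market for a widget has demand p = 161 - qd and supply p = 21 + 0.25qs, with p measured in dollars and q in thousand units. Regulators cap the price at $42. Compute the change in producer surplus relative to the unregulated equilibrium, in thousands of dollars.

-686

Rearranging demand gives qd = 161 - p; rearranging supply gives qs = 4p - 84. Without the control the market clears where 161 - p = 4p - 84, i.e. p* = 49 and q* = 112.
Because the ceiling (42) lies below the market-clearing price, it is binding.
At p = 42: qd = 161 - 42 = 119 and qs = 4·42 - 84 = 84.
Producer surplus without the control is ½ · (49 - 21) · 112 = 1568.
With the ceiling, producers sell 84 units at 42, so PS = ½ · (42 - 21) · 84 = 882.
Change in producer surplus = 882 - 1568 = -686.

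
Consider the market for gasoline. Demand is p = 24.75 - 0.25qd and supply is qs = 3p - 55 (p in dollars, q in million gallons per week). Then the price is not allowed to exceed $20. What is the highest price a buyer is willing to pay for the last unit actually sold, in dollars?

23.5

Rearranging demand gives qd = 99 - 4p. Equilibrium: 99 - 4p = 3p - 55, so 154 = 7p and p* = 22, q* = 11.
Because the ceiling (20) lies below the market-clearing price, it is binding.
At p = 20: qd = 99 - 4·20 = 19 and qs = 3·20 - 55 = 5.
Only 5 units reach the market. On the demand curve, the marginal buyer's willingness to pay at q = 5 is (99 - 5)/4 = 23.5.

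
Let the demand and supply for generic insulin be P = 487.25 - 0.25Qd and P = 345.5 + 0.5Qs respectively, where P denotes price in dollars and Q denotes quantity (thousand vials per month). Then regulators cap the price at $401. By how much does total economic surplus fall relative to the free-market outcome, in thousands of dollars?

Rearranging demand gives Qd = 1949 - 4P; rearranging supply gives Qs = 2P - 691. Equilibrium: 1949 - 4P = 2P - 691, so 2640 = 6P and P* = 440, Q* = 189.
Since 401 < 440, the ceiling is binding.
At P = 401: Qd = 1949 - 4·401 = 345 and Qs = 2·401 - 691 = 111.
Quantity traded falls to 111. At Q = 111 the demand price is (1949 - 111)/4 = 459.5 and the supply price is (691 + 111)/2 = 401.
Deadweight loss = ½ · (459.5 - 401) · (189 - 111) = ½ · 58.5 · 78 = 2281.5.

2281.5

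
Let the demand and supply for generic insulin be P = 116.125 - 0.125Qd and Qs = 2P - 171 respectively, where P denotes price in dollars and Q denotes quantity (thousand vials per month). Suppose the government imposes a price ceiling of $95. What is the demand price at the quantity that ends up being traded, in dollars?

113.75

Rearranging demand gives Qd = 929 - 8P. Without the control the market clears where 929 - 8P = 2P - 171, i.e. P* = 110 and Q* = 49.
The ceiling of 95 is below the equilibrium price 110, so it binds.
At P = 95: Qd = 929 - 8·95 = 169 and Qs = 2·95 - 171 = 19.
Only 19 units reach the market. On the demand curve, the marginal buyer's willingness to pay at Q = 19 is (929 - 19)/8 = 113.75.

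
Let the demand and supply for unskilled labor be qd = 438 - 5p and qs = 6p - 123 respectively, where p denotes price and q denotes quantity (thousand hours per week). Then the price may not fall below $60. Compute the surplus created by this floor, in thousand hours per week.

Without the control the market clears where 438 - 5p = 6p - 123, i.e. p* = 51 and q* = 183.
Because the floor (60) lies above the market-clearing price, it is binding.
At p = 60: qd = 438 - 5·60 = 138 and qs = 6·60 - 123 = 237.
Surplus = qs - qd = 237 - 138 = 99.

99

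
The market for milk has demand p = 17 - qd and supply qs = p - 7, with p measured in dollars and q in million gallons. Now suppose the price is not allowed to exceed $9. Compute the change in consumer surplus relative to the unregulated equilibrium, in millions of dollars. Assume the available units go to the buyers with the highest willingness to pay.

Rearranging demand gives qd = 17 - p. Setting quantity demanded equal to quantity supplied, 17 - p = p - 7, gives p* = 12 and q* = 5.
The ceiling of 9 is below the equilibrium price 12, so it binds.
At p = 9: qd = 17 - 9 = 8 and qs = 9 - 7 = 2.
Consumer surplus without the control is ½ · (17 - 12) · 5 = 12.5.
With the ceiling, 2 units are sold at 9 (assume they go to the highest-value buyers). The demand price at q = 2 is 15, so CS = ½ · [(17 - 9) + (15 - 9)] · 2 = 14.
Change in consumer surplus = 14 - 12.5 = 1.5.

1.5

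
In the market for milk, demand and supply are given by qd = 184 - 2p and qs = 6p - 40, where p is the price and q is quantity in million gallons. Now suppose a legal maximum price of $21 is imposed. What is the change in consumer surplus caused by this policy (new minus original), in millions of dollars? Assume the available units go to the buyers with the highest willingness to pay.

Without the control the market clears where 184 - 2p = 6p - 40, i.e. p* = 28 and q* = 128.
The ceiling of 21 is below the equilibrium price 28, so it binds.
At p = 21: qd = 184 - 2·21 = 142 and qs = 6·21 - 40 = 86.
Consumer surplus without the control is ½ · (92 - 28) · 128 = 4096.
With the ceiling, 86 units are sold at 21 (assume they go to the highest-value buyers). The demand price at q = 86 is 49, so CS = ½ · [(92 - 21) + (49 - 21)] · 86 = 4257.
Change in consumer surplus = 4257 - 4096 = 161.

161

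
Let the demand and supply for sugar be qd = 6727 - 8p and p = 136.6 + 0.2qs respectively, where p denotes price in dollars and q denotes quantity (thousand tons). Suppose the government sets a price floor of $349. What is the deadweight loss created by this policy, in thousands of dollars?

0

Rearranging supply gives qs = 5p - 683. Without the control the market clears where 6727 - 8p = 5p - 683, i.e. p* = 570 and q* = 2167.
The floor of 349 is below the equilibrium price 570, so it is not binding; the market clears at p* = 570, q* = 2167.
Since the control does not bind, no trades are prevented and deadweight loss is zero.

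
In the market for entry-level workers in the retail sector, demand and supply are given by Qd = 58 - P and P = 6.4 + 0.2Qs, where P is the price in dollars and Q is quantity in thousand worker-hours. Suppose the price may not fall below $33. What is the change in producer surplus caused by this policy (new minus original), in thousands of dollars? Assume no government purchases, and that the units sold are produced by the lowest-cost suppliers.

417.6

Rearranging supply gives Qs = 5P - 32. In a free market, 58 - P = 5P - 32 gives the equilibrium P* = 15, Q* = 43.
Since 33 > 15, the floor is binding.
At P = 33: Qd = 58 - 33 = 25 and Qs = 5·33 - 32 = 133.
Producer surplus without the control is ½ · (15 - 6.4) · 43 = 184.9.
With the floor, 25 units are sold at 33. The supply price at Q = 25 is 11.4, so PS = ½ · [(33 - 6.4) + (33 - 11.4)] · 25 = 602.5.
Change in producer surplus = 602.5 - 184.9 = 417.6.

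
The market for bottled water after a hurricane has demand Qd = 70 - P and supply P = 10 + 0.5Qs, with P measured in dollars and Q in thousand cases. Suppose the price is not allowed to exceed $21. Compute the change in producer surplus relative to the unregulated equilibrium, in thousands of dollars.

Rearranging supply gives Qs = 2P - 20. Equilibrium: 70 - P = 2P - 20, so 90 = 3P and P* = 30, Q* = 40.
The ceiling of 21 is below the equilibrium price 30, so it binds.
At P = 21: Qd = 70 - 21 = 49 and Qs = 2·21 - 20 = 22.
Producer surplus without the control is ½ · (30 - 10) · 40 = 400.
With the ceiling, producers sell 22 units at 21, so PS = ½ · (21 - 10) · 22 = 121.
Change in producer surplus = 121 - 400 = -279.

-279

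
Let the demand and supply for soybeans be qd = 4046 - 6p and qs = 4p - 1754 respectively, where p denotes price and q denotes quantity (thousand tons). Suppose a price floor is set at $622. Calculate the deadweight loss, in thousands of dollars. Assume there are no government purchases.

13230

Without the control the market clears where 4046 - 6p = 4p - 1754, i.e. p* = 580 and q* = 566.
Because the floor (622) lies above the market-clearing price, it is binding.
At p = 622: qd = 4046 - 6·622 = 314 and qs = 4·622 - 1754 = 734.
Quantity traded falls to 314. At q = 314 the demand price is (4046 - 314)/6 = 622 and the supply price is (1754 + 314)/4 = 517.
Deadweight loss = ½ · (622 - 517) · (566 - 314) = ½ · 105 · 252 = 13230.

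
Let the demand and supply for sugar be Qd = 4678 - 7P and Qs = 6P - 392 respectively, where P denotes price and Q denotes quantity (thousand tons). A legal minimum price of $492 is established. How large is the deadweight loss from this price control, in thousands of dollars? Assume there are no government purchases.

78897

Setting quantity demanded equal to quantity supplied, 4678 - 7P = 6P - 392, gives P* = 390 and Q* = 1948.
Since 492 > 390, the floor is binding.
At P = 492: Qd = 4678 - 7·492 = 1234 and Qs = 6·492 - 392 = 2560.
Quantity traded falls to 1234. At Q = 1234 the demand price is (4678 - 1234)/7 = 492 and the supply price is (392 + 1234)/6 = 271.
Deadweight loss = ½ · (492 - 271) · (1948 - 1234) = ½ · 221 · 714 = 78897.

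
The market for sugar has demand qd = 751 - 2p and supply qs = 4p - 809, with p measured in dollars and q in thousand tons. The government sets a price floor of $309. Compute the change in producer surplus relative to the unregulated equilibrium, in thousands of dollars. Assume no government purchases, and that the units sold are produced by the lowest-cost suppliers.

5316.5

Without the control the market clears where 751 - 2p = 4p - 809, i.e. p* = 260 and q* = 231.
Since 309 > 260, the floor is binding.
At p = 309: qd = 751 - 2·309 = 133 and qs = 4·309 - 809 = 427.
Producer surplus without the control is ½ · (260 - 202.25) · 231 = 6670.125.
With the floor, 133 units are sold at 309. The supply price at q = 133 is 235.5, so PS = ½ · [(309 - 202.25) + (309 - 235.5)] · 133 = 11986.625.
Change in producer surplus = 11986.625 - 6670.125 = 5316.5.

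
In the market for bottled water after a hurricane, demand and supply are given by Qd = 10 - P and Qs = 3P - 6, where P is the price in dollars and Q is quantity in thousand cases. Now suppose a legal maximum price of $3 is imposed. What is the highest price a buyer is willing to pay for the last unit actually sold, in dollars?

Setting quantity demanded equal to quantity supplied, 10 - P = 3P - 6, gives P* = 4 and Q* = 6.
The ceiling of 3 is below the equilibrium price 4, so it binds.
At P = 3: Qd = 10 - 3 = 7 and Qs = 3·3 - 6 = 3.
Only 3 units reach the market. On the demand curve, the marginal buyer's willingness to pay at Q = 3 is (10 - 3) = 7.

7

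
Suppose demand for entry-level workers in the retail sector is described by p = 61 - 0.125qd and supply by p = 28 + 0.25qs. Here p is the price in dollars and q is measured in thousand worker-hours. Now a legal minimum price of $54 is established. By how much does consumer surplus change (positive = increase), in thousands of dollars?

-288

Rearranging demand gives qd = 488 - 8p; rearranging supply gives qs = 4p - 112. Without the control the market clears where 488 - 8p = 4p - 112, i.e. p* = 50 and q* = 88.
Since 54 > 50, the floor is binding.
At p = 54: qd = 488 - 8·54 = 56 and qs = 4·54 - 112 = 104.
Consumer surplus without the control is ½ · (61 - 50) · 88 = 484.
With the floor, consumers buy 56 units at 54, so CS = ½ · (61 - 54) · 56 = 196.
Change in consumer surplus = 196 - 484 = -288.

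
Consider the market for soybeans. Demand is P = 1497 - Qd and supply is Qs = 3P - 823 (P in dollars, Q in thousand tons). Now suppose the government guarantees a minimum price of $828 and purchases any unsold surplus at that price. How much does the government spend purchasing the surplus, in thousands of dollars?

821376

Rearranging demand gives Qd = 1497 - P. In a free market, 1497 - P = 3P - 823 gives the equilibrium P* = 580, Q* = 917.
The floor of 828 is above the equilibrium price 580, so it binds.
At P = 828: Qd = 1497 - 828 = 669 and Qs = 3·828 - 823 = 1661.
Surplus = Qs - Qd = 992.
Government expenditure = surplus × support price = 992 × 828 = 821376.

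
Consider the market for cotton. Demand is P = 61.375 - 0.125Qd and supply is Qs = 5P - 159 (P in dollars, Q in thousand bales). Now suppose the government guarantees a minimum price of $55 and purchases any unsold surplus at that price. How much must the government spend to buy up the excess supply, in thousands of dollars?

3575

Rearranging demand gives Qd = 491 - 8P. Without the control the market clears where 491 - 8P = 5P - 159, i.e. P* = 50 and Q* = 91.
The floor of 55 is above the equilibrium price 50, so it binds.
At P = 55: Qd = 491 - 8·55 = 51 and Qs = 5·55 - 159 = 116.
Surplus = Qs - Qd = 65.
Government expenditure = surplus × support price = 65 × 55 = 3575.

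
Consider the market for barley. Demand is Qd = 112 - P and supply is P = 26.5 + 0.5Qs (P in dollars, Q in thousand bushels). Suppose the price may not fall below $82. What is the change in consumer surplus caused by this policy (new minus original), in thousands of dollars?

Rearranging supply gives Qs = 2P - 53. Equilibrium: 112 - P = 2P - 53, so 165 = 3P and P* = 55, Q* = 57.
Since 82 > 55, the floor is binding.
At P = 82: Qd = 112 - 82 = 30 and Qs = 2·82 - 53 = 111.
Consumer surplus without the control is ½ · (112 - 55) · 57 = 1624.5.
With the floor, consumers buy 30 units at 82, so CS = ½ · (112 - 82) · 30 = 450.
Change in consumer surplus = 450 - 1624.5 = -1174.5.

-1174.5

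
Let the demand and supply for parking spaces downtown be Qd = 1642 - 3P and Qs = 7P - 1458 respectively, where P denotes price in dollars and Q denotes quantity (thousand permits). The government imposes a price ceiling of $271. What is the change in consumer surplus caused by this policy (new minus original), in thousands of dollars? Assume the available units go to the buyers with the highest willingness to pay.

4699.5

In a free market, 1642 - 3P = 7P - 1458 gives the equilibrium P* = 310, Q* = 712.
Because the ceiling (271) lies below the market-clearing price, it is binding.
At P = 271: Qd = 1642 - 3·271 = 829 and Qs = 7·271 - 1458 = 439.
Consumer surplus without the control is ½ · (1642/3 - 310) · 712 = 253472/3.
With the ceiling, 439 units are sold at 271 (assume they go to the highest-value buyers). The demand price at Q = 439 is 401, so CS = ½ · [(1642/3 - 271) + (401 - 271)] · 439 = 535141/6.
Change in consumer surplus = 535141/6 - 253472/3 = 4699.5.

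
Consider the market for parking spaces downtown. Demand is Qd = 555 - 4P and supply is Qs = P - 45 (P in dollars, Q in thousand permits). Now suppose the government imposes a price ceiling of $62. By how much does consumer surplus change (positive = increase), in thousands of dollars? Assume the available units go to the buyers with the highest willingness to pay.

565.5

Without the control the market clears where 555 - 4P = P - 45, i.e. P* = 120 and Q* = 75.
Since 62 < 120, the ceiling is binding.
At P = 62: Qd = 555 - 4·62 = 307 and Qs = 62 - 45 = 17.
Consumer surplus without the control is ½ · (138.75 - 120) · 75 = 703.125.
With the ceiling, 17 units are sold at 62 (assume they go to the highest-value buyers). The demand price at Q = 17 is 134.5, so CS = ½ · [(138.75 - 62) + (134.5 - 62)] · 17 = 1268.625.
Change in consumer surplus = 1268.625 - 703.125 = 565.5.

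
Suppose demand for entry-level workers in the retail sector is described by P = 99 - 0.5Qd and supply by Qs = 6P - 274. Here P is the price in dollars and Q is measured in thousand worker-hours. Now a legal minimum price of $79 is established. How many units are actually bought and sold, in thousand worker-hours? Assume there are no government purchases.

Rearranging demand gives Qd = 198 - 2P. Without the control the market clears where 198 - 2P = 6P - 274, i.e. P* = 59 and Q* = 80.
Since 79 > 59, the floor is binding.
At P = 79: Qd = 198 - 2·79 = 40 and Qs = 6·79 - 274 = 200.
The quantity actually transacted is the short side, demand: 40.

40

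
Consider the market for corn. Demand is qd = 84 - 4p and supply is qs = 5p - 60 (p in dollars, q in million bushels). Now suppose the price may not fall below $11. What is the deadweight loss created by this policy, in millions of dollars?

0

Without the control the market clears where 84 - 4p = 5p - 60, i.e. p* = 16 and q* = 20.
The floor of 11 is below the equilibrium price 16, so it is not binding; the market clears at p* = 16, q* = 20.
Since the control does not bind, no trades are prevented and deadweight loss is zero.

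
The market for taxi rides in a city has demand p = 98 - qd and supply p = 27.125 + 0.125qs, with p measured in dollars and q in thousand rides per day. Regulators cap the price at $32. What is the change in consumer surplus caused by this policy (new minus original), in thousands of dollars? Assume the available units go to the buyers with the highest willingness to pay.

-171

Rearranging demand gives qd = 98 - p; rearranging supply gives qs = 8p - 217. Equilibrium: 98 - p = 8p - 217, so 315 = 9p and p* = 35, q* = 63.
The ceiling of 32 is below the equilibrium price 35, so it binds.
At p = 32: qd = 98 - 32 = 66 and qs = 8·32 - 217 = 39.
Consumer surplus without the control is ½ · (98 - 35) · 63 = 1984.5.
With the ceiling, 39 units are sold at 32 (assume they go to the highest-value buyers). The demand price at q = 39 is 59, so CS = ½ · [(98 - 32) + (59 - 32)] · 39 = 1813.5.
Change in consumer surplus = 1813.5 - 1984.5 = -171.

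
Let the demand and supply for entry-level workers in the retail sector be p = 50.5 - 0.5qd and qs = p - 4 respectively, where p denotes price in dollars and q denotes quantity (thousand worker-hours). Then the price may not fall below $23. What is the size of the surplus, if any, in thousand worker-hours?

0

Rearranging demand gives qd = 101 - 2p. In a free market, 101 - 2p = p - 4 gives the equilibrium p* = 35, q* = 31.
The floor of 23 is below the equilibrium price 35, so it is not binding; the market clears at p* = 35, q* = 31.
Since the control does not bind, there is no surplus.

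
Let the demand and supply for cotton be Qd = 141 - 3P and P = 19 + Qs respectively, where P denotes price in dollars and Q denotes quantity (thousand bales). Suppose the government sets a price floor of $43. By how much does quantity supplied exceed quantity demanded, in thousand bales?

Rearranging supply gives Qs = P - 19. Equilibrium: 141 - 3P = P - 19, so 160 = 4P and P* = 40, Q* = 21.
Since 43 > 40, the floor is binding.
At P = 43: Qd = 141 - 3·43 = 12 and Qs = 43 - 19 = 24.
Surplus = Qs - Qd = 24 - 12 = 12.

12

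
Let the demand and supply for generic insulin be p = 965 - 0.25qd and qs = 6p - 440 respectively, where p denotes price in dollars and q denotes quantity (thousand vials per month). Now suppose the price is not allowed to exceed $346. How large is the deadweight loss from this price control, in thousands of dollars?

52920

Rearranging demand gives qd = 3860 - 4p. Setting quantity demanded equal to quantity supplied, 3860 - 4p = 6p - 440, gives p* = 430 and q* = 2140.
The ceiling of 346 is below the equilibrium price 430, so it binds.
At p = 346: qd = 3860 - 4·346 = 2476 and qs = 6·346 - 440 = 1636.
Quantity traded falls to 1636. At q = 1636 the demand price is (3860 - 1636)/4 = 556 and the supply price is (440 + 1636)/6 = 346.
Deadweight loss = ½ · (556 - 346) · (2140 - 1636) = ½ · 210 · 504 = 52920.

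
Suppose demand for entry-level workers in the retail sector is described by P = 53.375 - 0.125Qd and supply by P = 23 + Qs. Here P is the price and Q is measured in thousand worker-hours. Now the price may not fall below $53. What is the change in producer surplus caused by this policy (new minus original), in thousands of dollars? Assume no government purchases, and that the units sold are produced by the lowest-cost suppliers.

-279

Rearranging demand gives Qd = 427 - 8P; rearranging supply gives Qs = P - 23. Equilibrium: 427 - 8P = P - 23, so 450 = 9P and P* = 50, Q* = 27.
Because the floor (53) lies above the market-clearing price, it is binding.
At P = 53: Qd = 427 - 8·53 = 3 and Qs = 53 - 23 = 30.
Producer surplus without the control is ½ · (50 - 23) · 27 = 364.5.
With the floor, 3 units are sold at 53. The supply price at Q = 3 is 26, so PS = ½ · [(53 - 23) + (53 - 26)] · 3 = 85.5.
Change in producer surplus = 85.5 - 364.5 = -279.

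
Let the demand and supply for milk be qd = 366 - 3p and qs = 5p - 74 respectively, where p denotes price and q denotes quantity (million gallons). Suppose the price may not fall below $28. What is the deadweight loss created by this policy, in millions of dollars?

0

In a free market, 366 - 3p = 5p - 74 gives the equilibrium p* = 55, q* = 201.
The floor of 28 is below the equilibrium price 55, so it is not binding; the market clears at p* = 55, q* = 201.
Since the control does not bind, no trades are prevented and deadweight loss is zero.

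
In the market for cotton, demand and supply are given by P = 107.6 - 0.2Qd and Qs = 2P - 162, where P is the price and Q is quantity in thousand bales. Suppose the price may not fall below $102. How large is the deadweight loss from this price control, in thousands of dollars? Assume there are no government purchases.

Rearranging demand gives Qd = 538 - 5P. Without the control the market clears where 538 - 5P = 2P - 162, i.e. P* = 100 and Q* = 38.
Since 102 > 100, the floor is binding.
At P = 102: Qd = 538 - 5·102 = 28 and Qs = 2·102 - 162 = 42.
Quantity traded falls to 28. At Q = 28 the demand price is (538 - 28)/5 = 102 and the supply price is (162 + 28)/2 = 95.
Deadweight loss = ½ · (102 - 95) · (38 - 28) = ½ · 7 · 10 = 35.

35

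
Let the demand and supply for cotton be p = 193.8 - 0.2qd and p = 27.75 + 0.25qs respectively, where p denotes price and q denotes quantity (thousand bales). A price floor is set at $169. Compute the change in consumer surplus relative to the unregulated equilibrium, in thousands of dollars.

Rearranging demand gives qd = 969 - 5p; rearranging supply gives qs = 4p - 111. Equilibrium: 969 - 5p = 4p - 111, so 1080 = 9p and p* = 120, q* = 369.
The floor of 169 is above the equilibrium price 120, so it binds.
At p = 169: qd = 969 - 5·169 = 124 and qs = 4·169 - 111 = 565.
Consumer surplus without the control is ½ · (193.8 - 120) · 369 = 13616.1.
With the floor, consumers buy 124 units at 169, so CS = ½ · (193.8 - 169) · 124 = 1537.6.
Change in consumer surplus = 1537.6 - 13616.1 = -12078.5.

-12078.5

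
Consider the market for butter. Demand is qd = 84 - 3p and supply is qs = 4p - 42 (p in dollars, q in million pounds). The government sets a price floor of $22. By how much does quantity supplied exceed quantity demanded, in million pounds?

In a free market, 84 - 3p = 4p - 42 gives the equilibrium p* = 18, q* = 30.
Since 22 > 18, the floor is binding.
At p = 22: qd = 84 - 3·22 = 18 and qs = 4·22 - 42 = 46.
Surplus = qs - qd = 46 - 18 = 28.

28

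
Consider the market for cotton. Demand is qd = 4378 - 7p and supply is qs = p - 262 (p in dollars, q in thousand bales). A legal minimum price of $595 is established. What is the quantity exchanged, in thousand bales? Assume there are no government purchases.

213

Setting quantity demanded equal to quantity supplied, 4378 - 7p = p - 262, gives p* = 580 and q* = 318.
Since 595 > 580, the floor is binding.
At p = 595: qd = 4378 - 7·595 = 213 and qs = 595 - 262 = 333.
The quantity actually transacted is the short side, demand: 213.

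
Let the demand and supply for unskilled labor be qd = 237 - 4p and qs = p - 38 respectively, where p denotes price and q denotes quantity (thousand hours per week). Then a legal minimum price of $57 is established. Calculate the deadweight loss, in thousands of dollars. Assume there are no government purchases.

40

Equilibrium: 237 - 4p = p - 38, so 275 = 5p and p* = 55, q* = 17.
The floor of 57 is above the equilibrium price 55, so it binds.
At p = 57: qd = 237 - 4·57 = 9 and qs = 57 - 38 = 19.
Quantity traded falls to 9. At q = 9 the demand price is (237 - 9)/4 = 57 and the supply price is 38 + 9 = 47.
Deadweight loss = ½ · (57 - 47) · (17 - 9) = ½ · 10 · 8 = 40.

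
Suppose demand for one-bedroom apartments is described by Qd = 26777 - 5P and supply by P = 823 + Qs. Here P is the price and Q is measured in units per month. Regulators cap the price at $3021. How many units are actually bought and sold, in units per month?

Rearranging supply gives Qs = P - 823. Equilibrium: 26777 - 5P = P - 823, so 27600 = 6P and P* = 4600, Q* = 3777.
Because the ceiling (3021) lies below the market-clearing price, it is binding.
At P = 3021: Qd = 26777 - 5·3021 = 11672 and Qs = 3021 - 823 = 2198.
The quantity actually transacted is the short side, supply: 2198.

2198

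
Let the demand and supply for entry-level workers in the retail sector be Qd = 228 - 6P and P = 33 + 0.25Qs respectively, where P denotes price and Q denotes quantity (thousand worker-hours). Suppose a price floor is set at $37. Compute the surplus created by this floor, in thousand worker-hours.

Rearranging supply gives Qs = 4P - 132. Equilibrium: 228 - 6P = 4P - 132, so 360 = 10P and P* = 36, Q* = 12.
Because the floor (37) lies above the market-clearing price, it is binding.
At P = 37: Qd = 228 - 6·37 = 6 and Qs = 4·37 - 132 = 16.
Surplus = Qs - Qd = 16 - 6 = 10.

10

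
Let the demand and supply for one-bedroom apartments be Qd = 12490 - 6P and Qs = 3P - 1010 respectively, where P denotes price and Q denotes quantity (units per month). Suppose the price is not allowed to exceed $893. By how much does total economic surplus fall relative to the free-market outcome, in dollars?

829010.25

Equilibrium: 12490 - 6P = 3P - 1010, so 13500 = 9P and P* = 1500, Q* = 3490.
Since 893 < 1500, the ceiling is binding.
At P = 893: Qd = 12490 - 6·893 = 7132 and Qs = 3·893 - 1010 = 1669.
Quantity traded falls to 1669. At Q = 1669 the demand price is (12490 - 1669)/6 = 1803.5 and the supply price is (1010 + 1669)/3 = 893.
Deadweight loss = ½ · (1803.5 - 893) · (3490 - 1669) = ½ · 910.5 · 1821 = 829010.25.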